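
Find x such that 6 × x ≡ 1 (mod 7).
6

gcd(6, 7) = 1, so the inverse exists.
Extended Euclidean algorithm on (7, 6):
7 = 1 × 6 + 1  ⟹  1 = (1)·7 + (-1)·6
So (-1)·6 ≡ 1 (mod 7), i.e. 6^(-1) ≡ -1 ≡ 6 (mod 7).
Check: 6 × 6 = 36 ≡ 1 (mod 7)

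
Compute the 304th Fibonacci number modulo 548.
519

Matrix identity: Q^n = [[F_(n+1), F_n], [F_n, F_(n-1)]] with Q = [[1,1],[1,0]].
n = 304 = 100110000₂. Square-and-multiply, entries mod 548:
Q^1 = [[1,1],[1,0]]
Q^2 = (Q^1)² = [[2,1],[1,1]]
Q^4 = (Q^2)² = [[5,3],[3,2]]
Q^9 = (Q^4)²·Q = [[55,34],[34,21]]
Q^19 = (Q^9)²·Q = [[189,345],[345,392]]
Q^38 = (Q^19)² = [[210,425],[425,333]]
Q^76 = (Q^38)² = [[45,67],[67,526]]
Q^152 = (Q^76)² = [[486,445],[445,41]]
Q^304 = (Q^152)² = [[205,519],[519,234]]
F_304 mod 548 = Q^304[0][1] = 519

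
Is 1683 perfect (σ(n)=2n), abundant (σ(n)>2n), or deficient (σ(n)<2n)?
deficient

Proper divisors of 1683: sum = 1 + 3 + 9 + 11 + 17 + 33 + 51 + 99 + 153 + 187 + 561 = 1125
Since 1125 < 1683, 1683 is deficient.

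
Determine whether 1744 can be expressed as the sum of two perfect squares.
12² + 40² (a=12, b=40)

Factorization: 1744 = 2^4 × 109
By Fermat: n is sum of two squares iff every prime p ≡ 3 (mod 4) appears to even power.
All primes ≡ 3 (mod 4) appear to even power.
Search a = 0, 1, 2, … for 1744 - a² a perfect square: first hit at a = 12: 1744 - 144 = 1600 = 40².
1744 = 12² + 40² = 144 + 1600 ✓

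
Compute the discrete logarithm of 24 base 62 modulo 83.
65

Baby-step giant-step with step n = ⌈√83⌉ = 10.
Baby steps 62^j mod 83 (j:value) for j=0..9: 0:1, 1:62, 2:26, 3:35, 4:12, 5:80, 6:63, 7:5, 8:61, 9:47.
Giant-step multiplier: 62^(-10) ≡ 62^(82-10) = 62^72 ≡ 37 (mod 83).
Giant steps γ_i = 24·37^i mod 83: γ_0=24, γ_1=58, γ_2=71, γ_3=54, γ_4=6, γ_5=56, γ_6=80 (in table at j=5).
x = i·n + j = 6·10 + 5 = 65.
Check: 62^65 ≡ 24 (mod 83).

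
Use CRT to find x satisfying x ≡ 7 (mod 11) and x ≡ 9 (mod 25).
84

Using Chinese Remainder Theorem:
M = 11 × 25 = 275
M1 = 25, M2 = 11
y1 = 25^(-1) mod 11 = 4
y2 = 11^(-1) mod 25 = 16
x = (7×25×4 + 9×11×16) mod 275 = 84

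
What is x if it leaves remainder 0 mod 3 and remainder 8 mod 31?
39

Using Chinese Remainder Theorem:
M = 3 × 31 = 93
M1 = 31, M2 = 3
y1 = 31^(-1) mod 3 = 1
y2 = 3^(-1) mod 31 = 21
x = (0×31×1 + 8×3×21) mod 93 = 39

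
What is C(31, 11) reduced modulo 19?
12

Using Lucas' theorem:
Write n=31 and k=11 in base 19:
n in base 19: [1, 12]
k in base 19: [0, 11]
C(31,11) mod 19 = ∏ C(n_i, k_i) mod 19
Digit binomials (mod 19): C(1,0) = 1; C(12,11) = 12
Product: 1 × 12 = 12 ≡ 12 (mod 19)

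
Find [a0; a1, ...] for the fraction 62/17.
[3; 1, 1, 1, 5]

Euclidean algorithm steps:
62 = 3 × 17 + 11
17 = 1 × 11 + 6
11 = 1 × 6 + 5
6 = 1 × 5 + 1
5 = 5 × 1 + 0
Continued fraction: [3; 1, 1, 1, 5]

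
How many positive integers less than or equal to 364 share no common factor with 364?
144

364 = 2^2 × 7 × 13
φ(n) = n × ∏(1 - 1/p) for each prime p dividing n
φ(364) = 364 × (1 - 1/2) × (1 - 1/7) × (1 - 1/13) = 144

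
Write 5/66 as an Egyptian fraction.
1/14 + 1/231

Greedy algorithm:
5/66: ceiling(66/5) = 14, use 1/14
1/231: ceiling(231/1) = 231, use 1/231
Result: 5/66 = 1/14 + 1/231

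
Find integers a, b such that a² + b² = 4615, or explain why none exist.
Not possible

Factorization: 4615 = 5 × 13 × 71
By Fermat: n is sum of two squares iff every prime p ≡ 3 (mod 4) appears to even power.
Prime(s) ≡ 3 (mod 4) with odd exponent: [(71, 1)]
Therefore 4615 cannot be expressed as a² + b².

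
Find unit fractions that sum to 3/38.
1/13 + 1/494

Greedy algorithm:
3/38: ceiling(38/3) = 13, use 1/13
1/494: ceiling(494/1) = 494, use 1/494
Result: 3/38 = 1/13 + 1/494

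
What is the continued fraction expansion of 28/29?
[0; 1, 28]

Euclidean algorithm steps:
28 = 0 × 29 + 28
29 = 1 × 28 + 1
28 = 28 × 1 + 0
Continued fraction: [0; 1, 28]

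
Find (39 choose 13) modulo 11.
1

Using Lucas' theorem:
Write n=39 and k=13 in base 11:
n in base 11: [3, 6]
k in base 11: [1, 2]
C(39,13) mod 11 = ∏ C(n_i, k_i) mod 11
Digit binomials (mod 11): C(3,1) = 3; C(6,2) = 15 ≡ 4
Product: 3 × 4 = 12 ≡ 1 (mod 11)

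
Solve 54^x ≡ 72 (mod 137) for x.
128

Baby-step giant-step with step n = ⌈√137⌉ = 12.
Baby steps 54^j mod 137 (j:value) for j=0..11: 0:1, 1:54, 2:39, 3:51, 4:14, 5:71, 6:135, 7:29, 8:59, 9:35, 10:109, 11:132.
Giant-step multiplier: 54^(-12) ≡ 54^(136-12) = 54^124 ≡ 103 (mod 137).
Giant steps γ_i = 72·103^i mod 137: γ_0=72, γ_1=18, γ_2=73, γ_3=121, γ_4=133, γ_5=136, γ_6=34, γ_7=77, γ_8=122, γ_9=99, γ_10=59 (in table at j=8).
x = i·n + j = 10·12 + 8 = 128.
Check: 54^128 ≡ 72 (mod 137).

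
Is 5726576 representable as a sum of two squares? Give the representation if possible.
Not possible

Factorization: 5726576 = 2^4 × 71^3
By Fermat: n is sum of two squares iff every prime p ≡ 3 (mod 4) appears to even power.
Prime(s) ≡ 3 (mod 4) with odd exponent: [(71, 3)]
Therefore 5726576 cannot be expressed as a² + b².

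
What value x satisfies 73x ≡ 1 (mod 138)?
121

gcd(73, 138) = 1, so the inverse exists.
Extended Euclidean algorithm on (138, 73):
138 = 1 × 73 + 65  ⟹  65 = (1)·138 + (-1)·73
73 = 1 × 65 + 8  ⟹  8 = (-1)·138 + (2)·73
65 = 8 × 8 + 1  ⟹  1 = (9)·138 + (-17)·73
So (-17)·73 ≡ 1 (mod 138), i.e. 73^(-1) ≡ -17 ≡ 121 (mod 138).
Check: 73 × 121 = 8833 ≡ 1 (mod 138)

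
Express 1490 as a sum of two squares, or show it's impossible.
11² + 37² (a=11, b=37)

Factorization: 1490 = 2 × 5 × 149
By Fermat: n is sum of two squares iff every prime p ≡ 3 (mod 4) appears to even power.
All primes ≡ 3 (mod 4) appear to even power.
Search a = 0, 1, 2, … for 1490 - a² a perfect square: first hit at a = 11: 1490 - 121 = 1369 = 37².
1490 = 11² + 37² = 121 + 1369 ✓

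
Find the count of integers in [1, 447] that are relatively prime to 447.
296

447 = 3 × 149
φ(n) = n × ∏(1 - 1/p) for each prime p dividing n
φ(447) = 447 × (1 - 1/3) × (1 - 1/149) = 296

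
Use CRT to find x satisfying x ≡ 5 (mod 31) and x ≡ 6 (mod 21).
594

Using Chinese Remainder Theorem:
M = 31 × 21 = 651
M1 = 21, M2 = 31
y1 = 21^(-1) mod 31 = 3
y2 = 31^(-1) mod 21 = 19
x = (5×21×3 + 6×31×19) mod 651 = 594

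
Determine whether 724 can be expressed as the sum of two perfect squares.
18² + 20² (a=18, b=20)

Factorization: 724 = 2^2 × 181
By Fermat: n is sum of two squares iff every prime p ≡ 3 (mod 4) appears to even power.
All primes ≡ 3 (mod 4) appear to even power.
Search a = 0, 1, 2, … for 724 - a² a perfect square: first hit at a = 18: 724 - 324 = 400 = 20².
724 = 18² + 20² = 324 + 400 ✓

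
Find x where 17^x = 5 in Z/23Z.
19

Baby-step giant-step with step n = ⌈√23⌉ = 5.
Baby steps 17^j mod 23 (j:value) for j=0..4: 0:1, 1:17, 2:13, 3:14, 4:8.
Giant-step multiplier: 17^(-5) ≡ 17^(22-5) = 17^17 ≡ 11 (mod 23).
Giant steps γ_i = 5·11^i mod 23: γ_0=5, γ_1=9, γ_2=7, γ_3=8 (in table at j=4).
x = i·n + j = 3·5 + 4 = 19.
Check: 17^19 ≡ 5 (mod 23).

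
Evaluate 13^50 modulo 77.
1

Repeated squaring. Binary of 50 = 110010.
13^1 ≡ 13 (mod 77); 13^2 ≡ 15 (mod 77); 13^4 ≡ 71 (mod 77); 13^8 ≡ 36 (mod 77); 13^16 ≡ 64 (mod 77); 13^32 ≡ 15 (mod 77)
13^50 = 13^2 × 13^16 × 13^32 ≡ 1 (mod 77)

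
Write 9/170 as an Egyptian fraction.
1/19 + 1/3230

Greedy algorithm:
9/170: ceiling(170/9) = 19, use 1/19
1/3230: ceiling(3230/1) = 3230, use 1/3230
Result: 9/170 = 1/19 + 1/3230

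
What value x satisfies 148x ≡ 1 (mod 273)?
190

gcd(148, 273) = 1, so the inverse exists.
Extended Euclidean algorithm on (273, 148):
273 = 1 × 148 + 125  ⟹  125 = (1)·273 + (-1)·148
148 = 1 × 125 + 23  ⟹  23 = (-1)·273 + (2)·148
125 = 5 × 23 + 10  ⟹  10 = (6)·273 + (-11)·148
23 = 2 × 10 + 3  ⟹  3 = (-13)·273 + (24)·148
10 = 3 × 3 + 1  ⟹  1 = (45)·273 + (-83)·148
So (-83)·148 ≡ 1 (mod 273), i.e. 148^(-1) ≡ -83 ≡ 190 (mod 273).
Check: 148 × 190 = 28120 ≡ 1 (mod 273)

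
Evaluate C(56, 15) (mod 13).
11

Using Lucas' theorem:
Write n=56 and k=15 in base 13:
n in base 13: [4, 4]
k in base 13: [1, 2]
C(56,15) mod 13 = ∏ C(n_i, k_i) mod 13
Digit binomials (mod 13): C(4,1) = 4; C(4,2) = 6
Product: 4 × 6 = 24 ≡ 11 (mod 13)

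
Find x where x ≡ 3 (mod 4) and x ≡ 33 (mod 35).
103

Using Chinese Remainder Theorem:
M = 4 × 35 = 140
M1 = 35, M2 = 4
y1 = 35^(-1) mod 4 = 3
y2 = 4^(-1) mod 35 = 9
x = (3×35×3 + 33×4×9) mod 140 = 103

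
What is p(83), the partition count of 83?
23338469

p(n) counts ways to write n as a sum of positive integers (order ignored).
Euler's pentagonal recurrence: p(k) = p(k-1) + p(k-2) - p(k-5) - p(k-7) + p(k-12) + p(k-15) - ... (offsets j(3j∓1)/2, signs ++--, p(0)=1, p(<0)=0).
DP table for k = 0..82: p(0)=1, p(1)=1, p(2)=2, p(3)=3, p(4)=5, p(5)=7, p(6)=11, p(7)=15, p(8)=22, p(9)=30, p(10)=42, p(11)=56, p(12)=77, p(13)=101, p(14)=135, p(15)=176, p(16)=231, p(17)=297, p(18)=385, p(19)=490, p(20)=627, p(21)=792, p(22)=1002, p(23)=1255, p(24)=1575, p(25)=1958, p(26)=2436, p(27)=3010, p(28)=3718, p(29)=4565, p(30)=5604, p(31)=6842, p(32)=8349, p(33)=10143, p(34)=12310, p(35)=14883, p(36)=17977, p(37)=21637, p(38)=26015, p(39)=31185, p(40)=37338, p(41)=44583, p(42)=53174, p(43)=63261, p(44)=75175, p(45)=89134, p(46)=105558, p(47)=124754, p(48)=147273, p(49)=173525, p(50)=204226, p(51)=239943, p(52)=281589, p(53)=329931, p(54)=386155, p(55)=451276, p(56)=526823, p(57)=614154, p(58)=715220, p(59)=831820, p(60)=966467, p(61)=1121505, p(62)=1300156, p(63)=1505499, p(64)=1741630, p(65)=2012558, p(66)=2323520, p(67)=2679689, p(68)=3087735, p(69)=3554345, p(70)=4087968, p(71)=4697205, p(72)=5392783, p(73)=6185689, p(74)=7089500, p(75)=8118264, p(76)=9289091, p(77)=10619863, p(78)=12132164, p(79)=13848650, p(80)=15796476, p(81)=18004327, p(82)=20506255.
Final step: p(83) = p(82) + p(81) - p(78) - p(76) + p(71) + p(68) - p(61) - p(57) + p(48) + p(43) - p(32) - p(26) + p(13) + p(6)
= 20506255 + 18004327 - 12132164 - 9289091 + 4697205 + 3087735 - 1121505 - 614154 + 147273 + 63261 - 8349 - 2436 + 101 + 11
= 23338469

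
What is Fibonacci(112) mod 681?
393

Matrix identity: Q^n = [[F_(n+1), F_n], [F_n, F_(n-1)]] with Q = [[1,1],[1,0]].
n = 112 = 1110000₂. Square-and-multiply, entries mod 681:
Q^1 = [[1,1],[1,0]]
Q^3 = (Q^1)²·Q = [[3,2],[2,1]]
Q^7 = (Q^3)²·Q = [[21,13],[13,8]]
Q^14 = (Q^7)² = [[610,377],[377,233]]
Q^28 = (Q^14)² = [[74,465],[465,290]]
Q^56 = (Q^28)² = [[376,372],[372,4]]
Q^112 = (Q^56)² = [[550,393],[393,157]]
F_112 mod 681 = Q^112[0][1] = 393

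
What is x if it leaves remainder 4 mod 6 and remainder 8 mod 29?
124

Using Chinese Remainder Theorem:
M = 6 × 29 = 174
M1 = 29, M2 = 6
y1 = 29^(-1) mod 6 = 5
y2 = 6^(-1) mod 29 = 5
x = (4×29×5 + 8×6×5) mod 174 = 124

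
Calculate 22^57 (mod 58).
22

Repeated squaring. Binary of 57 = 111001.
22^1 ≡ 22 (mod 58); 22^2 ≡ 20 (mod 58); 22^4 ≡ 52 (mod 58); 22^8 ≡ 36 (mod 58); 22^16 ≡ 20 (mod 58); 22^32 ≡ 52 (mod 58)
22^57 = 22^1 × 22^8 × 22^16 × 22^32 ≡ 22 (mod 58)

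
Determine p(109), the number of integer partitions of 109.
541946240

p(n) counts ways to write n as a sum of positive integers (order ignored).
Euler's pentagonal recurrence: p(k) = p(k-1) + p(k-2) - p(k-5) - p(k-7) + p(k-12) + p(k-15) - ... (offsets j(3j∓1)/2, signs ++--, p(0)=1, p(<0)=0).
DP table for k = 0..108: p(0)=1, p(1)=1, p(2)=2, p(3)=3, p(4)=5, p(5)=7, p(6)=11, p(7)=15, p(8)=22, p(9)=30, p(10)=42, p(11)=56, p(12)=77, p(13)=101, p(14)=135, p(15)=176, p(16)=231, p(17)=297, p(18)=385, p(19)=490, p(20)=627, p(21)=792, p(22)=1002, p(23)=1255, p(24)=1575, p(25)=1958, p(26)=2436, p(27)=3010, p(28)=3718, p(29)=4565, p(30)=5604, p(31)=6842, p(32)=8349, p(33)=10143, p(34)=12310, p(35)=14883, p(36)=17977, p(37)=21637, p(38)=26015, p(39)=31185, p(40)=37338, p(41)=44583, p(42)=53174, p(43)=63261, p(44)=75175, p(45)=89134, p(46)=105558, p(47)=124754, p(48)=147273, p(49)=173525, p(50)=204226, p(51)=239943, p(52)=281589, p(53)=329931, p(54)=386155, p(55)=451276, p(56)=526823, p(57)=614154, p(58)=715220, p(59)=831820, p(60)=966467, p(61)=1121505, p(62)=1300156, p(63)=1505499, p(64)=1741630, p(65)=2012558, p(66)=2323520, p(67)=2679689, p(68)=3087735, p(69)=3554345, p(70)=4087968, p(71)=4697205, p(72)=5392783, p(73)=6185689, p(74)=7089500, p(75)=8118264, p(76)=9289091, p(77)=10619863, p(78)=12132164, p(79)=13848650, p(80)=15796476, p(81)=18004327, p(82)=20506255, p(83)=23338469, p(84)=26543660, p(85)=30167357, p(86)=34262962, p(87)=38887673, p(88)=44108109, p(89)=49995925, p(90)=56634173, p(91)=64112359, p(92)=72533807, p(93)=82010177, p(94)=92669720, p(95)=104651419, p(96)=118114304, p(97)=133230930, p(98)=150198136, p(99)=169229875, p(100)=190569292, p(101)=214481126, p(102)=241265379, p(103)=271248950, p(104)=304801365, p(105)=342325709, p(106)=384276336, p(107)=431149389, p(108)=483502844.
Final step: p(109) = p(108) + p(107) - p(104) - p(102) + p(97) + p(94) - p(87) - p(83) + p(74) + p(69) - p(58) - p(52) + p(39) + p(32) - p(17) - p(9)
= 483502844 + 431149389 - 304801365 - 241265379 + 133230930 + 92669720 - 38887673 - 23338469 + 7089500 + 3554345 - 715220 - 281589 + 31185 + 8349 - 297 - 30
= 541946240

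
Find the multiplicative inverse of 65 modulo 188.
81

gcd(65, 188) = 1, so the inverse exists.
Extended Euclidean algorithm on (188, 65):
188 = 2 × 65 + 58  ⟹  58 = (1)·188 + (-2)·65
65 = 1 × 58 + 7  ⟹  7 = (-1)·188 + (3)·65
58 = 8 × 7 + 2  ⟹  2 = (9)·188 + (-26)·65
7 = 3 × 2 + 1  ⟹  1 = (-28)·188 + (81)·65
So (81)·65 ≡ 1 (mod 188), i.e. 65^(-1) ≡ 81 (mod 188).
Check: 65 × 81 = 5265 ≡ 1 (mod 188)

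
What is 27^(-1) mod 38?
31

gcd(27, 38) = 1, so the inverse exists.
Extended Euclidean algorithm on (38, 27):
38 = 1 × 27 + 11  ⟹  11 = (1)·38 + (-1)·27
27 = 2 × 11 + 5  ⟹  5 = (-2)·38 + (3)·27
11 = 2 × 5 + 1  ⟹  1 = (5)·38 + (-7)·27
So (-7)·27 ≡ 1 (mod 38), i.e. 27^(-1) ≡ -7 ≡ 31 (mod 38).
Check: 27 × 31 = 837 ≡ 1 (mod 38)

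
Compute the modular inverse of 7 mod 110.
63

gcd(7, 110) = 1, so the inverse exists.
Extended Euclidean algorithm on (110, 7):
110 = 15 × 7 + 5  ⟹  5 = (1)·110 + (-15)·7
7 = 1 × 5 + 2  ⟹  2 = (-1)·110 + (16)·7
5 = 2 × 2 + 1  ⟹  1 = (3)·110 + (-47)·7
So (-47)·7 ≡ 1 (mod 110), i.e. 7^(-1) ≡ -47 ≡ 63 (mod 110).
Check: 7 × 63 = 441 ≡ 1 (mod 110)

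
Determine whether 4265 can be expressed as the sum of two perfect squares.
13² + 64² (a=13, b=64)

Factorization: 4265 = 5 × 853
By Fermat: n is sum of two squares iff every prime p ≡ 3 (mod 4) appears to even power.
All primes ≡ 3 (mod 4) appear to even power.
Search a = 0, 1, 2, … for 4265 - a² a perfect square: first hit at a = 13: 4265 - 169 = 4096 = 64².
4265 = 13² + 64² = 169 + 4096 ✓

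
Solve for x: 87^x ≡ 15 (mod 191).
84

Baby-step giant-step with step n = ⌈√191⌉ = 14.
Baby steps 87^j mod 191 (j:value) for j=0..13: 0:1, 1:87, 2:120, 3:126, 4:75, 5:31, 6:23, 7:91, 8:86, 9:33, 10:6, 11:140, 12:147, 13:183.
Giant-step multiplier: 87^(-14) ≡ 87^(190-14) = 87^176 ≡ 59 (mod 191).
Giant steps γ_i = 15·59^i mod 191: γ_0=15, γ_1=121, γ_2=72, γ_3=46, γ_4=40, γ_5=68, γ_6=1 (in table at j=0).
x = i·n + j = 6·14 + 0 = 84.
Check: 87^84 ≡ 15 (mod 191).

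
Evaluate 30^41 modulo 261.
117

Repeated squaring. Binary of 41 = 101001.
30^1 ≡ 30 (mod 261); 30^2 ≡ 117 (mod 261); 30^4 ≡ 117 (mod 261); 30^8 ≡ 117 (mod 261); 30^16 ≡ 117 (mod 261); 30^32 ≡ 117 (mod 261)
30^41 = 30^1 × 30^8 × 30^32 ≡ 117 (mod 261)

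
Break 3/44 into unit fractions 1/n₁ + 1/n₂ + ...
1/15 + 1/660

Greedy algorithm:
3/44: ceiling(44/3) = 15, use 1/15
1/660: ceiling(660/1) = 660, use 1/660
Result: 3/44 = 1/15 + 1/660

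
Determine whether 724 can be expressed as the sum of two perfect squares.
18² + 20² (a=18, b=20)

Factorization: 724 = 2^2 × 181
By Fermat: n is sum of two squares iff every prime p ≡ 3 (mod 4) appears to even power.
All primes ≡ 3 (mod 4) appear to even power.
Search a = 0, 1, 2, … for 724 - a² a perfect square: first hit at a = 18: 724 - 324 = 400 = 20².
724 = 18² + 20² = 324 + 400 ✓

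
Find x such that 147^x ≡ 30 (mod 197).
59

Baby-step giant-step with step n = ⌈√197⌉ = 15.
Baby steps 147^j mod 197 (j:value) for j=0..14: 0:1, 1:147, 2:136, 3:95, 4:175, 5:115, 6:160, 7:77, 8:90, 9:31, 10:26, 11:79, 12:187, 13:106, 14:19.
Giant-step multiplier: 147^(-15) ≡ 147^(196-15) = 147^181 ≡ 152 (mod 197).
Giant steps γ_i = 30·152^i mod 197: γ_0=30, γ_1=29, γ_2=74, γ_3=19 (in table at j=14).
x = i·n + j = 3·15 + 14 = 59.
Check: 147^59 ≡ 30 (mod 197).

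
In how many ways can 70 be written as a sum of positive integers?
4087968

p(n) counts ways to write n as a sum of positive integers (order ignored).
Euler's pentagonal recurrence: p(k) = p(k-1) + p(k-2) - p(k-5) - p(k-7) + p(k-12) + p(k-15) - ... (offsets j(3j∓1)/2, signs ++--, p(0)=1, p(<0)=0).
DP table for k = 0..69: p(0)=1, p(1)=1, p(2)=2, p(3)=3, p(4)=5, p(5)=7, p(6)=11, p(7)=15, p(8)=22, p(9)=30, p(10)=42, p(11)=56, p(12)=77, p(13)=101, p(14)=135, p(15)=176, p(16)=231, p(17)=297, p(18)=385, p(19)=490, p(20)=627, p(21)=792, p(22)=1002, p(23)=1255, p(24)=1575, p(25)=1958, p(26)=2436, p(27)=3010, p(28)=3718, p(29)=4565, p(30)=5604, p(31)=6842, p(32)=8349, p(33)=10143, p(34)=12310, p(35)=14883, p(36)=17977, p(37)=21637, p(38)=26015, p(39)=31185, p(40)=37338, p(41)=44583, p(42)=53174, p(43)=63261, p(44)=75175, p(45)=89134, p(46)=105558, p(47)=124754, p(48)=147273, p(49)=173525, p(50)=204226, p(51)=239943, p(52)=281589, p(53)=329931, p(54)=386155, p(55)=451276, p(56)=526823, p(57)=614154, p(58)=715220, p(59)=831820, p(60)=966467, p(61)=1121505, p(62)=1300156, p(63)=1505499, p(64)=1741630, p(65)=2012558, p(66)=2323520, p(67)=2679689, p(68)=3087735, p(69)=3554345.
Final step: p(70) = p(69) + p(68) - p(65) - p(63) + p(58) + p(55) - p(48) - p(44) + p(35) + p(30) - p(19) - p(13) + p(0)
= 3554345 + 3087735 - 2012558 - 1505499 + 715220 + 451276 - 147273 - 75175 + 14883 + 5604 - 490 - 101 + 1
= 4087968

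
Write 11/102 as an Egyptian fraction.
1/10 + 1/128 + 1/32640

Greedy algorithm:
11/102: ceiling(102/11) = 10, use 1/10
2/255: ceiling(255/2) = 128, use 1/128
1/32640: ceiling(32640/1) = 32640, use 1/32640
Result: 11/102 = 1/10 + 1/128 + 1/32640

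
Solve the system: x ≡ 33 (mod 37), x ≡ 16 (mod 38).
662

Using Chinese Remainder Theorem:
M = 37 × 38 = 1406
M1 = 38, M2 = 37
y1 = 38^(-1) mod 37 = 1
y2 = 37^(-1) mod 38 = 37
x = (33×38×1 + 16×37×37) mod 1406 = 662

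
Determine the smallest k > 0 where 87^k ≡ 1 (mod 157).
156

157 is prime, so ord(87) divides φ(157) = 156.
Divisors of 156: 1, 2, 3, 4, 6, 12, 13, 26, 39, 52, 78, 156.
Repeated squaring: 87^1 ≡ 87, 87^2 ≡ 33, 87^4 ≡ 147, 87^8 ≡ 100, 87^16 ≡ 109, 87^32 ≡ 106, 87^64 ≡ 89, 87^128 ≡ 71 (mod 157).
Test 87^d mod 157 for each divisor d in increasing order:
87^1 ≡ 87
87^2 ≡ 33
87^3 = 87^2·87^1 ≡ 45
87^4 ≡ 147
87^6 = 87^4·87^2 ≡ 141
87^12 = 87^8·87^4 ≡ 99
87^13 = 87^8·87^4·87^1 ≡ 135
87^26 = 87^16·87^8·87^2 ≡ 13
87^39 = 87^32·87^4·87^2·87^1 ≡ 28
87^52 = 87^32·87^16·87^4 ≡ 12
87^78 = 87^64·87^8·87^4·87^2 ≡ 156
87^156 = 87^128·87^16·87^8·87^4 ≡ 1  ← first divisor giving 1
The order is 156.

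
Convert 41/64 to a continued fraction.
[0; 1, 1, 1, 3, 1, 1, 2]

Euclidean algorithm steps:
41 = 0 × 64 + 41
64 = 1 × 41 + 23
41 = 1 × 23 + 18
23 = 1 × 18 + 5
18 = 3 × 5 + 3
5 = 1 × 3 + 2
3 = 1 × 2 + 1
2 = 2 × 1 + 0
Continued fraction: [0; 1, 1, 1, 3, 1, 1, 2]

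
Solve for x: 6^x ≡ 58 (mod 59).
29

Baby-step giant-step with step n = ⌈√59⌉ = 8.
Baby steps 6^j mod 59 (j:value) for j=0..7: 0:1, 1:6, 2:36, 3:39, 4:57, 5:47, 6:46, 7:40.
Giant-step multiplier: 6^(-8) ≡ 6^(58-8) = 6^50 ≡ 15 (mod 59).
Giant steps γ_i = 58·15^i mod 59: γ_0=58, γ_1=44, γ_2=11, γ_3=47 (in table at j=5).
x = i·n + j = 3·8 + 5 = 29.
Check: 6^29 ≡ 58 (mod 59).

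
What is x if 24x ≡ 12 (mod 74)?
x ≡ 19 (mod 37)

gcd(24, 74) = 2, which divides 12, so solutions exist.
Divide through by 2: 12x ≡ 6 (mod 37).
Find 12^(-1) mod 37 by the extended Euclidean algorithm:
37 = 3 × 12 + 1  ⟹  1 = (1)·37 + (-3)·12
So (-3)·12 ≡ 1 (mod 37), i.e. 12^(-1) ≡ -3 ≡ 34 (mod 37).
x ≡ 34 × 6 = 204 ≡ 19 (mod 37).
Check: 24 × 19 = 456 ≡ 12 (mod 74).
x ≡ 19 (mod 37), giving 2 solutions mod 74.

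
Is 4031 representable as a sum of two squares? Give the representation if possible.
Not possible

Factorization: 4031 = 29 × 139
By Fermat: n is sum of two squares iff every prime p ≡ 3 (mod 4) appears to even power.
Prime(s) ≡ 3 (mod 4) with odd exponent: [(139, 1)]
Therefore 4031 cannot be expressed as a² + b².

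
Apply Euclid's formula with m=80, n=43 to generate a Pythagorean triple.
(4551, 6880, 8249)

Euclid's formula: a = m² - n², b = 2mn, c = m² + n²
m = 80, n = 43
a = 80² - 43² = 6400 - 1849 = 4551
b = 2 × 80 × 43 = 6880
c = 80² + 43² = 6400 + 1849 = 8249
Verification: 4551² + 6880² = 20711601 + 47334400 = 68046001 = 8249² ✓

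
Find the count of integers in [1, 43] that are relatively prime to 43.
42

43 = 43
φ(n) = n × ∏(1 - 1/p) for each prime p dividing n
φ(43) = 43 × (1 - 1/43) = 42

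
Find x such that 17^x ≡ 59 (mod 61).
53

Baby-step giant-step with step n = ⌈√61⌉ = 8.
Baby steps 17^j mod 61 (j:value) for j=0..7: 0:1, 1:17, 2:45, 3:33, 4:12, 5:21, 6:52, 7:30.
Giant-step multiplier: 17^(-8) ≡ 17^(60-8) = 17^52 ≡ 25 (mod 61).
Giant steps γ_i = 59·25^i mod 61: γ_0=59, γ_1=11, γ_2=31, γ_3=43, γ_4=38, γ_5=35, γ_6=21 (in table at j=5).
x = i·n + j = 6·8 + 5 = 53.
Check: 17^53 ≡ 59 (mod 61).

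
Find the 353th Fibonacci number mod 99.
13

Matrix identity: Q^n = [[F_(n+1), F_n], [F_n, F_(n-1)]] with Q = [[1,1],[1,0]].
n = 353 = 101100001₂. Square-and-multiply, entries mod 99:
Q^1 = [[1,1],[1,0]]
Q^2 = (Q^1)² = [[2,1],[1,1]]
Q^5 = (Q^2)²·Q = [[8,5],[5,3]]
Q^11 = (Q^5)²·Q = [[45,89],[89,55]]
Q^22 = (Q^11)² = [[46,89],[89,56]]
Q^44 = (Q^22)² = [[38,69],[69,68]]
Q^88 = (Q^44)² = [[67,87],[87,79]]
Q^176 = (Q^88)² = [[79,30],[30,49]]
Q^353 = (Q^176)²·Q = [[91,13],[13,78]]
F_353 mod 99 = Q^353[0][1] = 13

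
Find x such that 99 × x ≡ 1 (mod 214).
147

gcd(99, 214) = 1, so the inverse exists.
Extended Euclidean algorithm on (214, 99):
214 = 2 × 99 + 16  ⟹  16 = (1)·214 + (-2)·99
99 = 6 × 16 + 3  ⟹  3 = (-6)·214 + (13)·99
16 = 5 × 3 + 1  ⟹  1 = (31)·214 + (-67)·99
So (-67)·99 ≡ 1 (mod 214), i.e. 99^(-1) ≡ -67 ≡ 147 (mod 214).
Check: 99 × 147 = 14553 ≡ 1 (mod 214)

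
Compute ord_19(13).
18

19 is prime, so ord(13) divides φ(19) = 18.
Divisors of 18: 1, 2, 3, 6, 9, 18.
Repeated squaring: 13^1 ≡ 13, 13^2 ≡ 17, 13^4 ≡ 4, 13^8 ≡ 16, 13^16 ≡ 9 (mod 19).
Test 13^d mod 19 for each divisor d in increasing order:
13^1 ≡ 13
13^2 ≡ 17
13^3 = 13^2·13^1 ≡ 12
13^6 = 13^4·13^2 ≡ 11
13^9 = 13^8·13^1 ≡ 18
13^18 = 13^16·13^2 ≡ 1  ← first divisor giving 1
The order is 18.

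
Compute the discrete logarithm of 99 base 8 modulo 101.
17

Baby-step giant-step with step n = ⌈√101⌉ = 11.
Baby steps 8^j mod 101 (j:value) for j=0..10: 0:1, 1:8, 2:64, 3:7, 4:56, 5:44, 6:49, 7:89, 8:5, 9:40, 10:17.
Giant-step multiplier: 8^(-11) ≡ 8^(100-11) = 8^89 ≡ 26 (mod 101).
Giant steps γ_i = 99·26^i mod 101: γ_0=99, γ_1=49 (in table at j=6).
x = i·n + j = 1·11 + 6 = 17.
Check: 8^17 ≡ 99 (mod 101).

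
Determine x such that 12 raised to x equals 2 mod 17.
6

Baby-step giant-step with step n = ⌈√17⌉ = 5.
Baby steps 12^j mod 17 (j:value) for j=0..4: 0:1, 1:12, 2:8, 3:11, 4:13.
Giant-step multiplier: 12^(-5) ≡ 12^(16-5) = 12^11 ≡ 6 (mod 17).
Giant steps γ_i = 2·6^i mod 17: γ_0=2, γ_1=12 (in table at j=1).
x = i·n + j = 1·5 + 1 = 6.
Check: 12^6 ≡ 2 (mod 17).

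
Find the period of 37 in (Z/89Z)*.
8

89 is prime, so ord(37) divides φ(89) = 88.
Divisors of 88: 1, 2, 4, 8, 11, 22, 44, 88.
Repeated squaring: 37^1 ≡ 37, 37^2 ≡ 34, 37^4 ≡ 88, 37^8 ≡ 1, 37^16 ≡ 1, 37^32 ≡ 1, 37^64 ≡ 1 (mod 89).
Test 37^d mod 89 for each divisor d in increasing order:
37^1 ≡ 37
37^2 ≡ 34
37^4 ≡ 88
37^8 ≡ 1  ← first divisor giving 1
The order is 8.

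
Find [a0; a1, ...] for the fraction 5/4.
[1; 4]

Euclidean algorithm steps:
5 = 1 × 4 + 1
4 = 4 × 1 + 0
Continued fraction: [1; 4]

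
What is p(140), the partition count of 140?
15065878135

p(n) counts ways to write n as a sum of positive integers (order ignored).
Euler's pentagonal recurrence: p(k) = p(k-1) + p(k-2) - p(k-5) - p(k-7) + p(k-12) + p(k-15) - ... (offsets j(3j∓1)/2, signs ++--, p(0)=1, p(<0)=0).
DP table for k = 0..139: p(0)=1, p(1)=1, p(2)=2, p(3)=3, p(4)=5, p(5)=7, p(6)=11, p(7)=15, p(8)=22, p(9)=30, p(10)=42, p(11)=56, p(12)=77, p(13)=101, p(14)=135, p(15)=176, p(16)=231, p(17)=297, p(18)=385, p(19)=490, p(20)=627, p(21)=792, p(22)=1002, p(23)=1255, p(24)=1575, p(25)=1958, p(26)=2436, p(27)=3010, p(28)=3718, p(29)=4565, p(30)=5604, p(31)=6842, p(32)=8349, p(33)=10143, p(34)=12310, p(35)=14883, p(36)=17977, p(37)=21637, p(38)=26015, p(39)=31185, p(40)=37338, p(41)=44583, p(42)=53174, p(43)=63261, p(44)=75175, p(45)=89134, p(46)=105558, p(47)=124754, p(48)=147273, p(49)=173525, p(50)=204226, p(51)=239943, p(52)=281589, p(53)=329931, p(54)=386155, p(55)=451276, p(56)=526823, p(57)=614154, p(58)=715220, p(59)=831820, p(60)=966467, p(61)=1121505, p(62)=1300156, p(63)=1505499, p(64)=1741630, p(65)=2012558, p(66)=2323520, p(67)=2679689, p(68)=3087735, p(69)=3554345, p(70)=4087968, p(71)=4697205, p(72)=5392783, p(73)=6185689, p(74)=7089500, p(75)=8118264, p(76)=9289091, p(77)=10619863, p(78)=12132164, p(79)=13848650, p(80)=15796476, p(81)=18004327, p(82)=20506255, p(83)=23338469, p(84)=26543660, p(85)=30167357, p(86)=34262962, p(87)=38887673, p(88)=44108109, p(89)=49995925, p(90)=56634173, p(91)=64112359, p(92)=72533807, p(93)=82010177, p(94)=92669720, p(95)=104651419, p(96)=118114304, p(97)=133230930, p(98)=150198136, p(99)=169229875, p(100)=190569292, p(101)=214481126, p(102)=241265379, p(103)=271248950, p(104)=304801365, p(105)=342325709, p(106)=384276336, p(107)=431149389, p(108)=483502844, p(109)=541946240, p(110)=607163746, p(111)=679903203, p(112)=761002156, p(113)=851376628, p(114)=952050665, p(115)=1064144451, p(116)=1188908248, p(117)=1327710076, p(118)=1482074143, p(119)=1653668665, p(120)=1844349560, p(121)=2056148051, p(122)=2291320912, p(123)=2552338241, p(124)=2841940500, p(125)=3163127352, p(126)=3519222692, p(127)=3913864295, p(128)=4351078600, p(129)=4835271870, p(130)=5371315400, p(131)=5964539504, p(132)=6620830889, p(133)=7346629512, p(134)=8149040695, p(135)=9035836076, p(136)=10015581680, p(137)=11097645016, p(138)=12292341831, p(139)=13610949895.
Final step: p(140) = p(139) + p(138) - p(135) - p(133) + p(128) + p(125) - p(118) - p(114) + p(105) + p(100) - p(89) - p(83) + p(70) + p(63) - p(48) - p(40) + p(23) + p(14)
= 13610949895 + 12292341831 - 9035836076 - 7346629512 + 4351078600 + 3163127352 - 1482074143 - 952050665 + 342325709 + 190569292 - 49995925 - 23338469 + 4087968 + 1505499 - 147273 - 37338 + 1255 + 135
= 15065878135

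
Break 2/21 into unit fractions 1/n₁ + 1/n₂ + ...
1/11 + 1/231

Greedy algorithm:
2/21: ceiling(21/2) = 11, use 1/11
1/231: ceiling(231/1) = 231, use 1/231
Result: 2/21 = 1/11 + 1/231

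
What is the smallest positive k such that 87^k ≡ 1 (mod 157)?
156

157 is prime, so ord(87) divides φ(157) = 156.
Divisors of 156: 1, 2, 3, 4, 6, 12, 13, 26, 39, 52, 78, 156.
Repeated squaring: 87^1 ≡ 87, 87^2 ≡ 33, 87^4 ≡ 147, 87^8 ≡ 100, 87^16 ≡ 109, 87^32 ≡ 106, 87^64 ≡ 89, 87^128 ≡ 71 (mod 157).
Test 87^d mod 157 for each divisor d in increasing order:
87^1 ≡ 87
87^2 ≡ 33
87^3 = 87^2·87^1 ≡ 45
87^4 ≡ 147
87^6 = 87^4·87^2 ≡ 141
87^12 = 87^8·87^4 ≡ 99
87^13 = 87^8·87^4·87^1 ≡ 135
87^26 = 87^16·87^8·87^2 ≡ 13
87^39 = 87^32·87^4·87^2·87^1 ≡ 28
87^52 = 87^32·87^16·87^4 ≡ 12
87^78 = 87^64·87^8·87^4·87^2 ≡ 156
87^156 = 87^128·87^16·87^8·87^4 ≡ 1  ← first divisor giving 1
The order is 156.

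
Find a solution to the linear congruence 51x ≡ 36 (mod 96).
x ≡ 12 (mod 32)

gcd(51, 96) = 3, which divides 36, so solutions exist.
Divide through by 3: 17x ≡ 12 (mod 32).
Find 17^(-1) mod 32 by the extended Euclidean algorithm:
32 = 1 × 17 + 15  ⟹  15 = (1)·32 + (-1)·17
17 = 1 × 15 + 2  ⟹  2 = (-1)·32 + (2)·17
15 = 7 × 2 + 1  ⟹  1 = (8)·32 + (-15)·17
So (-15)·17 ≡ 1 (mod 32), i.e. 17^(-1) ≡ -15 ≡ 17 (mod 32).
x ≡ 17 × 12 = 204 ≡ 12 (mod 32).
Check: 51 × 12 = 612 ≡ 36 (mod 96).
x ≡ 12 (mod 32), giving 3 solutions mod 96.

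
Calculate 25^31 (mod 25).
0

Repeated squaring. Binary of 31 = 11111.
25^1 ≡ 0 (mod 25); 25^2 ≡ 0 (mod 25); 25^4 ≡ 0 (mod 25); 25^8 ≡ 0 (mod 25); 25^16 ≡ 0 (mod 25)
25^31 = 25^1 × 25^2 × 25^4 × 25^8 × 25^16 ≡ 0 (mod 25)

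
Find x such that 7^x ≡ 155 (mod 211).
103

Baby-step giant-step with step n = ⌈√211⌉ = 15.
Baby steps 7^j mod 211 (j:value) for j=0..14: 0:1, 1:7, 2:49, 3:132, 4:80, 5:138, 6:122, 7:10, 8:70, 9:68, 10:54, 11:167, 12:114, 13:165, 14:100.
Giant-step multiplier: 7^(-15) ≡ 7^(210-15) = 7^195 ≡ 63 (mod 211).
Giant steps γ_i = 155·63^i mod 211: γ_0=155, γ_1=59, γ_2=130, γ_3=172, γ_4=75, γ_5=83, γ_6=165 (in table at j=13).
x = i·n + j = 6·15 + 13 = 103.
Check: 7^103 ≡ 155 (mod 211).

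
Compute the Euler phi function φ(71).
70

71 = 71
φ(n) = n × ∏(1 - 1/p) for each prime p dividing n
φ(71) = 71 × (1 - 1/71) = 70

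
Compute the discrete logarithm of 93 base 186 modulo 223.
67

Baby-step giant-step with step n = ⌈√223⌉ = 15.
Baby steps 186^j mod 223 (j:value) for j=0..14: 0:1, 1:186, 2:31, 3:191, 4:69, 5:123, 6:132, 7:22, 8:78, 9:13, 10:188, 11:180, 12:30, 13:5, 14:38.
Giant-step multiplier: 186^(-15) ≡ 186^(222-15) = 186^207 ≡ 141 (mod 223).
Giant steps γ_i = 93·141^i mod 223: γ_0=93, γ_1=179, γ_2=40, γ_3=65, γ_4=22 (in table at j=7).
x = i·n + j = 4·15 + 7 = 67.
Check: 186^67 ≡ 93 (mod 223).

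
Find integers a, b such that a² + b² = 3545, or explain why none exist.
8² + 59² (a=8, b=59)

Factorization: 3545 = 5 × 709
By Fermat: n is sum of two squares iff every prime p ≡ 3 (mod 4) appears to even power.
All primes ≡ 3 (mod 4) appear to even power.
Search a = 0, 1, 2, … for 3545 - a² a perfect square: first hit at a = 8: 3545 - 64 = 3481 = 59².
3545 = 8² + 59² = 64 + 3481 ✓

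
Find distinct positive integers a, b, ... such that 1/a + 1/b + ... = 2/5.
1/3 + 1/15

Greedy algorithm:
2/5: ceiling(5/2) = 3, use 1/3
1/15: ceiling(15/1) = 15, use 1/15
Result: 2/5 = 1/3 + 1/15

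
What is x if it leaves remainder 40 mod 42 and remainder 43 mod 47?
1594

Using Chinese Remainder Theorem:
M = 42 × 47 = 1974
M1 = 47, M2 = 42
y1 = 47^(-1) mod 42 = 17
y2 = 42^(-1) mod 47 = 28
x = (40×47×17 + 43×42×28) mod 1974 = 1594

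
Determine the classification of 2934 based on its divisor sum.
abundant

Proper divisors of 2934: sum = 1 + 2 + 3 + 6 + 9 + 18 + 163 + 326 + 489 + 978 + 1467 = 3462
Since 3462 > 2934, 2934 is abundant.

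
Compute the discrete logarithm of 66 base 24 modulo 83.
33

Baby-step giant-step with step n = ⌈√83⌉ = 10.
Baby steps 24^j mod 83 (j:value) for j=0..9: 0:1, 1:24, 2:78, 3:46, 4:25, 5:19, 6:41, 7:71, 8:44, 9:60.
Giant-step multiplier: 24^(-10) ≡ 24^(82-10) = 24^72 ≡ 63 (mod 83).
Giant steps γ_i = 66·63^i mod 83: γ_0=66, γ_1=8, γ_2=6, γ_3=46 (in table at j=3).
x = i·n + j = 3·10 + 3 = 33.
Check: 24^33 ≡ 66 (mod 83).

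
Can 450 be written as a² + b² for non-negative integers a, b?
3² + 21² (a=3, b=21)

Factorization: 450 = 2 × 3^2 × 5^2
By Fermat: n is sum of two squares iff every prime p ≡ 3 (mod 4) appears to even power.
All primes ≡ 3 (mod 4) appear to even power.
Search a = 0, 1, 2, … for 450 - a² a perfect square: first hit at a = 3: 450 - 9 = 441 = 21².
450 = 3² + 21² = 9 + 441 ✓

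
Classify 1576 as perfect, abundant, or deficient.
deficient

Proper divisors of 1576: sum = 1 + 2 + 4 + 8 + 197 + 394 + 788 = 1394
Since 1394 < 1576, 1576 is deficient.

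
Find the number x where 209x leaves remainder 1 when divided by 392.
377

gcd(209, 392) = 1, so the inverse exists.
Extended Euclidean algorithm on (392, 209):
392 = 1 × 209 + 183  ⟹  183 = (1)·392 + (-1)·209
209 = 1 × 183 + 26  ⟹  26 = (-1)·392 + (2)·209
183 = 7 × 26 + 1  ⟹  1 = (8)·392 + (-15)·209
So (-15)·209 ≡ 1 (mod 392), i.e. 209^(-1) ≡ -15 ≡ 377 (mod 392).
Check: 209 × 377 = 78793 ≡ 1 (mod 392)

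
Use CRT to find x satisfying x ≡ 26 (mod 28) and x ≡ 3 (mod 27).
138

Using Chinese Remainder Theorem:
M = 28 × 27 = 756
M1 = 27, M2 = 28
y1 = 27^(-1) mod 28 = 27
y2 = 28^(-1) mod 27 = 1
x = (26×27×27 + 3×28×1) mod 756 = 138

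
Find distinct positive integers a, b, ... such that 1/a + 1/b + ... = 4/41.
1/11 + 1/151 + 1/34051 + 1/2318907151

Greedy algorithm:
4/41: ceiling(41/4) = 11, use 1/11
3/451: ceiling(451/3) = 151, use 1/151
2/68101: ceiling(68101/2) = 34051, use 1/34051
1/2318907151: ceiling(2318907151/1) = 2318907151, use 1/2318907151
Result: 4/41 = 1/11 + 1/151 + 1/34051 + 1/2318907151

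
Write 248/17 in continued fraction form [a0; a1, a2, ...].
[14; 1, 1, 2, 3]

Euclidean algorithm steps:
248 = 14 × 17 + 10
17 = 1 × 10 + 7
10 = 1 × 7 + 3
7 = 2 × 3 + 1
3 = 3 × 1 + 0
Continued fraction: [14; 1, 1, 2, 3]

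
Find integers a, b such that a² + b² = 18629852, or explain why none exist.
Not possible

Factorization: 18629852 = 2^2 × 167^3
By Fermat: n is sum of two squares iff every prime p ≡ 3 (mod 4) appears to even power.
Prime(s) ≡ 3 (mod 4) with odd exponent: [(167, 3)]
Therefore 18629852 cannot be expressed as a² + b².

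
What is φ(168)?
48

168 = 2^3 × 3 × 7
φ(n) = n × ∏(1 - 1/p) for each prime p dividing n
φ(168) = 168 × (1 - 1/2) × (1 - 1/3) × (1 - 1/7) = 48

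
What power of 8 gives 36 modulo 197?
56

Baby-step giant-step with step n = ⌈√197⌉ = 15.
Baby steps 8^j mod 197 (j:value) for j=0..14: 0:1, 1:8, 2:64, 3:118, 4:156, 5:66, 6:134, 7:87, 8:105, 9:52, 10:22, 11:176, 12:29, 13:35, 14:83.
Giant-step multiplier: 8^(-15) ≡ 8^(196-15) = 8^181 ≡ 27 (mod 197).
Giant steps γ_i = 36·27^i mod 197: γ_0=36, γ_1=184, γ_2=43, γ_3=176 (in table at j=11).
x = i·n + j = 3·15 + 11 = 56.
Check: 8^56 ≡ 36 (mod 197).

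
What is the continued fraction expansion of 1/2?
[0; 2]

Euclidean algorithm steps:
1 = 0 × 2 + 1
2 = 2 × 1 + 0
Continued fraction: [0; 2]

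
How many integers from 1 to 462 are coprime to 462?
120

462 = 2 × 3 × 7 × 11
φ(n) = n × ∏(1 - 1/p) for each prime p dividing n
φ(462) = 462 × (1 - 1/2) × (1 - 1/3) × (1 - 1/7) × (1 - 1/11) = 120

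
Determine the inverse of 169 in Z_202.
153

gcd(169, 202) = 1, so the inverse exists.
Extended Euclidean algorithm on (202, 169):
202 = 1 × 169 + 33  ⟹  33 = (1)·202 + (-1)·169
169 = 5 × 33 + 4  ⟹  4 = (-5)·202 + (6)·169
33 = 8 × 4 + 1  ⟹  1 = (41)·202 + (-49)·169
So (-49)·169 ≡ 1 (mod 202), i.e. 169^(-1) ≡ -49 ≡ 153 (mod 202).
Check: 169 × 153 = 25857 ≡ 1 (mod 202)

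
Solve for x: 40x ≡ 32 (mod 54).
x ≡ 17 (mod 27)

gcd(40, 54) = 2, which divides 32, so solutions exist.
Divide through by 2: 20x ≡ 16 (mod 27).
Find 20^(-1) mod 27 by the extended Euclidean algorithm:
27 = 1 × 20 + 7  ⟹  7 = (1)·27 + (-1)·20
20 = 2 × 7 + 6  ⟹  6 = (-2)·27 + (3)·20
7 = 1 × 6 + 1  ⟹  1 = (3)·27 + (-4)·20
So (-4)·20 ≡ 1 (mod 27), i.e. 20^(-1) ≡ -4 ≡ 23 (mod 27).
x ≡ 23 × 16 = 368 ≡ 17 (mod 27).
Check: 40 × 17 = 680 ≡ 32 (mod 54).
x ≡ 17 (mod 27), giving 2 solutions mod 54.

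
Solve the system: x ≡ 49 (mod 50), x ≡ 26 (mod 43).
499

Using Chinese Remainder Theorem:
M = 50 × 43 = 2150
M1 = 43, M2 = 50
y1 = 43^(-1) mod 50 = 7
y2 = 50^(-1) mod 43 = 37
x = (49×43×7 + 26×50×37) mod 2150 = 499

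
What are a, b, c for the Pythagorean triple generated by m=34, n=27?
(427, 1836, 1885)

Euclid's formula: a = m² - n², b = 2mn, c = m² + n²
m = 34, n = 27
a = 34² - 27² = 1156 - 729 = 427
b = 2 × 34 × 27 = 1836
c = 34² + 27² = 1156 + 729 = 1885
Verification: 427² + 1836² = 182329 + 3370896 = 3553225 = 1885² ✓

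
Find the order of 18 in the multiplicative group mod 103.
51

103 is prime, so ord(18) divides φ(103) = 102.
Divisors of 102: 1, 2, 3, 6, 17, 34, 51, 102.
Repeated squaring: 18^1 ≡ 18, 18^2 ≡ 15, 18^4 ≡ 19, 18^8 ≡ 52, 18^16 ≡ 26, 18^32 ≡ 58, 18^64 ≡ 68 (mod 103).
Test 18^d mod 103 for each divisor d in increasing order:
18^1 ≡ 18
18^2 ≡ 15
18^3 = 18^2·18^1 ≡ 64
18^6 = 18^4·18^2 ≡ 79
18^17 = 18^16·18^1 ≡ 56
18^34 = 18^32·18^2 ≡ 46
18^51 = 18^32·18^16·18^2·18^1 ≡ 1  ← first divisor giving 1
The order is 51.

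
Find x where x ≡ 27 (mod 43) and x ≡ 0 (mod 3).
27

Using Chinese Remainder Theorem:
M = 43 × 3 = 129
M1 = 3, M2 = 43
y1 = 3^(-1) mod 43 = 29
y2 = 43^(-1) mod 3 = 1
x = (27×3×29 + 0×43×1) mod 129 = 27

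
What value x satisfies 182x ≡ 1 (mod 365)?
363

gcd(182, 365) = 1, so the inverse exists.
Extended Euclidean algorithm on (365, 182):
365 = 2 × 182 + 1  ⟹  1 = (1)·365 + (-2)·182
So (-2)·182 ≡ 1 (mod 365), i.e. 182^(-1) ≡ -2 ≡ 363 (mod 365).
Check: 182 × 363 = 66066 ≡ 1 (mod 365)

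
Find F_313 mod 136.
89

Matrix identity: Q^n = [[F_(n+1), F_n], [F_n, F_(n-1)]] with Q = [[1,1],[1,0]].
n = 313 = 100111001₂. Square-and-multiply, entries mod 136:
Q^1 = [[1,1],[1,0]]
Q^2 = (Q^1)² = [[2,1],[1,1]]
Q^4 = (Q^2)² = [[5,3],[3,2]]
Q^9 = (Q^4)²·Q = [[55,34],[34,21]]
Q^19 = (Q^9)²·Q = [[101,101],[101,0]]
Q^39 = (Q^19)²·Q = [[3,2],[2,1]]
Q^78 = (Q^39)² = [[13,8],[8,5]]
Q^156 = (Q^78)² = [[97,8],[8,89]]
Q^313 = (Q^156)²·Q = [[81,89],[89,128]]
F_313 mod 136 = Q^313[0][1] = 89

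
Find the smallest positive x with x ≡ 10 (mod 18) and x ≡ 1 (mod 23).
208

Using Chinese Remainder Theorem:
M = 18 × 23 = 414
M1 = 23, M2 = 18
y1 = 23^(-1) mod 18 = 11
y2 = 18^(-1) mod 23 = 9
x = (10×23×11 + 1×18×9) mod 414 = 208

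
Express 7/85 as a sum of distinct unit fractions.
1/13 + 1/185 + 1/40885

Greedy algorithm:
7/85: ceiling(85/7) = 13, use 1/13
6/1105: ceiling(1105/6) = 185, use 1/185
1/40885: ceiling(40885/1) = 40885, use 1/40885
Result: 7/85 = 1/13 + 1/185 + 1/40885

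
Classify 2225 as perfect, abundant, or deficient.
deficient

Proper divisors of 2225: sum = 1 + 5 + 25 + 89 + 445 = 565
Since 565 < 2225, 2225 is deficient.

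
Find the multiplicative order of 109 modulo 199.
66

199 is prime, so ord(109) divides φ(199) = 198.
Divisors of 198: 1, 2, 3, 6, 9, 11, 18, 22, 33, 66, 99, 198.
Repeated squaring: 109^1 ≡ 109, 109^2 ≡ 140, 109^4 ≡ 98, 109^8 ≡ 52, 109^16 ≡ 117, 109^32 ≡ 157, 109^64 ≡ 172, 109^128 ≡ 132 (mod 199).
Test 109^d mod 199 for each divisor d in increasing order:
109^1 ≡ 109
109^2 ≡ 140
109^3 = 109^2·109^1 ≡ 136
109^6 = 109^4·109^2 ≡ 188
109^9 = 109^8·109^1 ≡ 96
109^11 = 109^8·109^2·109^1 ≡ 107
109^18 = 109^16·109^2 ≡ 62
109^22 = 109^16·109^4·109^2 ≡ 106
109^33 = 109^32·109^1 ≡ 198
109^66 = 109^64·109^2 ≡ 1  ← first divisor giving 1
The order is 66.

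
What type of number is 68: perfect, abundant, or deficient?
deficient

Proper divisors of 68: sum = 1 + 2 + 4 + 17 + 34 = 58
Since 58 < 68, 68 is deficient.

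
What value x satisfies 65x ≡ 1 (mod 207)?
86

gcd(65, 207) = 1, so the inverse exists.
Extended Euclidean algorithm on (207, 65):
207 = 3 × 65 + 12  ⟹  12 = (1)·207 + (-3)·65
65 = 5 × 12 + 5  ⟹  5 = (-5)·207 + (16)·65
12 = 2 × 5 + 2  ⟹  2 = (11)·207 + (-35)·65
5 = 2 × 2 + 1  ⟹  1 = (-27)·207 + (86)·65
So (86)·65 ≡ 1 (mod 207), i.e. 65^(-1) ≡ 86 (mod 207).
Check: 65 × 86 = 5590 ≡ 1 (mod 207)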